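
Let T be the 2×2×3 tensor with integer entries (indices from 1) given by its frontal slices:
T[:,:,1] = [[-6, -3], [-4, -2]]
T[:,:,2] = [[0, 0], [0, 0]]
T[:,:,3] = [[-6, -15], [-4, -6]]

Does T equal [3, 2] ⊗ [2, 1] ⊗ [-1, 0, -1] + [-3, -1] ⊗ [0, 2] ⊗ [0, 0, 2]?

Reconstruct entrywise from the claimed factors. For example, T[1,1,3] = -6 and Σₗ aₗ[1]bₗ[1]cₗ[3] = (3)·(2)·(-1) + (-3)·(0)·(2) = -6; checking all 12 entries, every one matches. The claim holds.

Yes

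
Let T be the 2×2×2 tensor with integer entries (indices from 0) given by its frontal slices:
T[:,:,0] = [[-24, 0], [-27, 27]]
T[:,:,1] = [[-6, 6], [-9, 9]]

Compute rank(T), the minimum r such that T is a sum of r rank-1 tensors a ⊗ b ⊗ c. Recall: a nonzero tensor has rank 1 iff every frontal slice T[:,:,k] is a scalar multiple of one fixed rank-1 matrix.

2

Lower bound: the mode-1 unfolding of T (rows indexed by i, columns by (j,k) = (0,0), (0,1), (1,0), (1,1)) is [[-24, -6, 0, 6], [-27, -9, 27, 9]].
There the 2×2 minor on rows i ∈ {0, 1}, columns (j,k) ∈ {(0,0), (0,1)} is det [[-24, -6], [-27, -9]] = 54 ≠ 0, so this unfolding has rank ≥ 2; CP rank is at least every unfolding rank, so rank(T) ≥ 2. (Flattening ranks never certify an upper bound on CP rank; for that we must actually write T with 2 rank-1 terms.)
Upper bound — finding two terms. Write S_k = T[:,:,k] for the frontal slices: S₀ = [[-24, 0], [-27, 27]], S₁ = [[-6, 6], [-9, 9]].
If T = a₁ ⊗ b₁ ⊗ c₁ + a₂ ⊗ b₂ ⊗ c₂ then each S_k = c₁[k]·a₁b₁ᵀ + c₂[k]·a₂b₂ᵀ. S₀ and S₁ are linearly independent, so a₁b₁ᵀ and a₂b₂ᵀ must span the same plane of matrices: they are the rank-1 matrices of the form x·S₀ + y·S₁.
det(x·S₀ + y·S₁) is −648·x² − 216·xy = (-216)·(3·x + y)(x), vanishing at (x:y) = (1:-3) and (0:1).
M₁ = S₀ − 3·S₁ = [[-6, -18], [0, 0]] = (-6)·[1, 0][1, 3]ᵀ and M₂ = S₁ = [[-6, 6], [-9, 9]] = (-3)·[2, 3][1, -1]ᵀ, so take a₁ = [1, 0], b₁ = [1, 3], a₂ = [2, 3], b₂ = [1, -1].
Each slice is an integer combination of E₁ = a₁b₁ᵀ and E₂ = a₂b₂ᵀ: S₀ = −6·E₁ − 9·E₂, S₁ = −3·E₂; reading off coefficients, c₁ = [-6, 0] and c₂ = [-9, -3].
Hence T = [1, 0] ⊗ [1, 3] ⊗ [-6, 0] + [2, 3] ⊗ [1, -1] ⊗ [-9, -3], so rank(T) ≤ 2.
These bounds meet, so rank(T) = 2.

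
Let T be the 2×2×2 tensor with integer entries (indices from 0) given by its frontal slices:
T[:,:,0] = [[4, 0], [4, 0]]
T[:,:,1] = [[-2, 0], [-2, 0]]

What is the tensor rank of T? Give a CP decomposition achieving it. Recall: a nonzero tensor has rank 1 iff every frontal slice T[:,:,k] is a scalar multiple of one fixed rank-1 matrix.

Lower bound: T ≠ 0 (e.g. T[0,0,0] = 4), so rank(T) ≥ 1.
Upper bound: if T = a ⊗ b ⊗ c then every fibre of T is a multiple of the corresponding factor, so read the factors off the fibres through the nonzero entry T[0,0,0] = 4.
The mode-1 fibre T[:,0,0] = [4, 4] gives a = [1, 1] (primitive direction); the mode-2 fibre T[0,:,0] = [4, 0] gives b = [1, 0]; then c[k] = T[0,0,k] / (a[0]·b[0]) = [4, -2] / 1 = [4, -2].
Expanding [1, 1] ⊗ [1, 0] ⊗ [4, -2] reproduces all 8 entries of T, so T = [1, 1] ⊗ [1, 0] ⊗ [4, -2] and rank(T) ≤ 1.
These bounds meet, so rank(T) = 1.
Check entry T[1,0,0] = 4: (1)·(1)·(4) = 4.

rank(T) = 1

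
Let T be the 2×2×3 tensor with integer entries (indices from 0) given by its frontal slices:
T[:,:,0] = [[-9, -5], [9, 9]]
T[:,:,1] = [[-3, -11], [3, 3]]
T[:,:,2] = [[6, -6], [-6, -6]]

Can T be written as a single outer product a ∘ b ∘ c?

No

The mode-1 unfolding of T (rows indexed by i, columns by (j,k) = (0,0), (0,1), (0,2), (1,0), (1,1), (1,2)) is [[-9, -3, 6, -5, -11, -6], [9, 3, -6, 9, 3, -6]].
There the 2×2 minor on rows i ∈ {0, 1}, columns (j,k) ∈ {(0,0), (1,0)} is det [[-9, -5], [9, 9]] = -36 ≠ 0, so this unfolding has rank ≥ 2; CP rank is at least every unfolding rank, so rank(T) ≥ 2.
In particular rank(T) ≥ 2 > 1, so T is not rank-1.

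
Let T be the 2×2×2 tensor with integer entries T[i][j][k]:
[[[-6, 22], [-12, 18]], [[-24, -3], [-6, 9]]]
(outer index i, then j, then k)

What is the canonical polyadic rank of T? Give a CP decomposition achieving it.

Lower bound: the mode-2 unfolding of T (rows indexed by j, columns by (i,k) = (0,0), (0,1), (1,0), (1,1)) is [[-6, 22, -24, -3], [-12, 18, -6, 9]].
There the 2×2 minor on rows j ∈ {0, 1}, columns (i,k) ∈ {(0,0), (0,1)} is det [[-6, 22], [-12, 18]] = 156 ≠ 0, so this unfolding has rank ≥ 2; CP rank is at least every unfolding rank, so rank(T) ≥ 2. (Unfolding ranks only ever bound the CP rank from below — rank(T) can be strictly larger than all of them — so the matching upper bound has to come from an explicit 2-term decomposition.)
Upper bound — finding two terms. Write S_k = T[:,:,k] for the frontal slices: S₀ = [[-6, -12], [-24, -6]], S₁ = [[22, 18], [-3, 9]].
If T = a₁ (x) b₁ (x) c₁ + a₂ (x) b₂ (x) c₂ then each S_k = c₁[k]·a₁b₁ᵀ + c₂[k]·a₂b₂ᵀ. S₀ and S₁ are linearly independent, so a₁b₁ᵀ and a₂b₂ᵀ must span the same plane of matrices: they are the rank-1 matrices of the form x·S₀ + y·S₁.
det(x·S₀ + y·S₁) is −252·x² + 210·xy + 252·y² = (-42)·(2·x − 3·y)(3·x + 2·y), vanishing at (x:y) = (3:2) and (2:-3).
M₁ = 3·S₀ + 2·S₁ = [[26, 0], [-78, 0]] = 26·[1, -3][1, 0]ᵀ and M₂ = 2·S₀ − 3·S₁ = [[-78, -78], [-39, -39]] = (-39)·[2, 1][1, 1]ᵀ, so take a₁ = [1, -3], b₁ = [1, 0], a₂ = [2, 1], b₂ = [1, 1].
Each slice is an integer combination of E₁ = a₁b₁ᵀ and E₂ = a₂b₂ᵀ: S₀ = 6·E₁ − 6·E₂, S₁ = 4·E₁ + 9·E₂; reading off coefficients, c₁ = [6, 4] and c₂ = [-6, 9].
Hence T = [1, -3] (x) [1, 0] (x) [6, 4] + [2, 1] (x) [1, 1] (x) [-6, 9], so rank(T) ≤ 2.
These bounds meet, so rank(T) = 2.

rank(T) = 2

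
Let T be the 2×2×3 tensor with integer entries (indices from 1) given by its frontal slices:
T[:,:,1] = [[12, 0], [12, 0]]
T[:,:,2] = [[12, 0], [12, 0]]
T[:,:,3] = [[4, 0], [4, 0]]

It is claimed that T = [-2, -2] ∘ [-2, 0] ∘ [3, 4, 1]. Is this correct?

No

Reconstruct entry (1,1,2) from the claimed factors: Σₗ aₗ[1]bₗ[1]cₗ[2] = (-2)·(-2)·(4) = 16, but T[1,1,2] = 12. The claim is false.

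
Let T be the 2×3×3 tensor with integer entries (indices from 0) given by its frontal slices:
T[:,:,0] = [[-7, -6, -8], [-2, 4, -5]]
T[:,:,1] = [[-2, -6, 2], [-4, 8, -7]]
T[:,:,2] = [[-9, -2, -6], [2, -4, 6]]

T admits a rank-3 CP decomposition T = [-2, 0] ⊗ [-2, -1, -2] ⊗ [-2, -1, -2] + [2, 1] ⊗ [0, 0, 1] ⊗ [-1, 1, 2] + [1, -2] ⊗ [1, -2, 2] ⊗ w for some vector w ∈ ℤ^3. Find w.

w = [1, 2, -1]

Subtract the known terms from T to get the rank-1 residual R = [1, -2] ⊗ [1, -2, 2] ⊗ w, so R[i,j,k] = a[i]·b[j]·w[k]. Pick indices with nonzero a[0]·b[0] = (1)·(1) = 1. Only the fibre through (0,0,·) is needed: R[0,0,:] = T[0,0,:] − Σₗ aₗ[0]bₗ[0]cₗ = [-7, -2, -9] − (-2)·(-2)·[-2, -1, -2] − (2)·(0)·[-1, 1, 2] = [1, 2, -1]. Then w[k] = R[0,0,k] / 1 for each k, giving w = [1, 2, -1] / 1 = [1, 2, -1].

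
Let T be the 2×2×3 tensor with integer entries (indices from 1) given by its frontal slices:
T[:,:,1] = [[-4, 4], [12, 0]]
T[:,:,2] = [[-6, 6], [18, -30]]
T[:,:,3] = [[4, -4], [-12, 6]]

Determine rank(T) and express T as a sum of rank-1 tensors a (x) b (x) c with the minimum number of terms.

rank(T) = 2

Lower bound: the mode-3 unfolding of T (rows indexed by k, columns by (i,j) = (1,1), (1,2), (2,1), (2,2)) is [[-4, 4, 12, 0], [-6, 6, 18, -30], [4, -4, -12, 6]].
There the 2×2 minor on rows k ∈ {1, 2}, columns (i,j) ∈ {(1,1), (2,2)} is det [[-4, 0], [-6, -30]] = 120 ≠ 0, so this unfolding has rank ≥ 2; CP rank is at least every unfolding rank, so rank(T) ≥ 2. (This is only a lower bound: in general the CP rank may exceed every unfolding rank, so we still need to exhibit 2 rank-1 terms summing to T.)
Upper bound — finding two terms. Write S_k = T[:,:,k] for the frontal slices: S₁ = [[-4, 4], [12, 0]], S₂ = [[-6, 6], [18, -30]], S₃ = [[4, -4], [-12, 6]].
If T = a₁ (x) b₁ (x) c₁ + a₂ (x) b₂ (x) c₂ then each S_k = c₁[k]·a₁b₁ᵀ + c₂[k]·a₂b₂ᵀ. S₁ and S₂ are linearly independent, so a₁b₁ᵀ and a₂b₂ᵀ must span the same plane of matrices: they are the rank-1 matrices of the form x·S₁ + y·S₂.
det(x·S₁ + y·S₂) is −48·x² − 24·xy + 72·y² = (-24)·(2·x + 3·y)(x − y), vanishing at (x:y) = (3:-2) and (1:1).
M₁ = 3·S₁ − 2·S₂ = [[0, 0], [0, 60]] = 60·[0, 1][0, 1]ᵀ and M₂ = S₁ + S₂ = [[-10, 10], [30, -30]] = (-10)·[1, -3][1, -1]ᵀ, so take a₁ = [0, 1], b₁ = [0, 1], a₂ = [1, -3], b₂ = [1, -1].
Each slice is an integer combination of E₁ = a₁b₁ᵀ and E₂ = a₂b₂ᵀ: S₁ = 12·E₁ − 4·E₂, S₂ = −12·E₁ − 6·E₂, S₃ = −6·E₁ + 4·E₂; reading off coefficients, c₁ = [12, -12, -6] and c₂ = [-4, -6, 4].
Hence T = [0, 1] (x) [0, 1] (x) [12, -12, -6] + [1, -3] (x) [1, -1] (x) [-4, -6, 4], so rank(T) ≤ 2.
These bounds meet, so rank(T) = 2.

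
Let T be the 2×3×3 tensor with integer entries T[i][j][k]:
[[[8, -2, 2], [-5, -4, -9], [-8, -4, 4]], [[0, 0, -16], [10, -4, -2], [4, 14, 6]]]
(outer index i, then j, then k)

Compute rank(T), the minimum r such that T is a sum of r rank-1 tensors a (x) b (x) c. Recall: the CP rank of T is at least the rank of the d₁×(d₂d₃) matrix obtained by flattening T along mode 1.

Lower bound: the mode-3 unfolding of T (rows indexed by k, columns by (i,j) = (0,0), (0,1), (0,2), (1,0), (1,1), (1,2)) is [[8, -5, -8, 0, 10, 4], [-2, -4, -4, 0, -4, 14], [2, -9, 4, -16, -2, 6]].
There the 3×3 minor on rows k ∈ {0, 1, 2}, columns (i,j) ∈ {(0,0), (0,1), (0,2)} is det [[8, -5, -8], [-2, -4, -4], [2, -9, 4]] = -624 ≠ 0, so this unfolding has rank ≥ 3; CP rank is at least every unfolding rank, so rank(T) ≥ 3. (Unfolding ranks only ever bound the CP rank from below — rank(T) can be strictly larger than all of them — so the matching upper bound has to come from an explicit 3-term decomposition.)
Upper bound: T is a sum of 3 rank-1 terms, T = [1, -2] (x) [2, -1, 2] (x) [-1, -2, 1] + [1, -1] (x) [2, -2, -1] (x) [4, 2, 2] + [1, 2] (x) [1, 1, -1] (x) [2, -2, -4] (one valid choice — decompositions are not unique — normalised so each a, b is primitive with positive first nonzero entry; check it by expanding all entries), so rank(T) ≤ 3.
These bounds meet, so rank(T) = 3.
Check entry T[0,2,0] = -8: (1)·(2)·(-1) + (1)·(-1)·(4) + (1)·(-1)·(2) = -8.

3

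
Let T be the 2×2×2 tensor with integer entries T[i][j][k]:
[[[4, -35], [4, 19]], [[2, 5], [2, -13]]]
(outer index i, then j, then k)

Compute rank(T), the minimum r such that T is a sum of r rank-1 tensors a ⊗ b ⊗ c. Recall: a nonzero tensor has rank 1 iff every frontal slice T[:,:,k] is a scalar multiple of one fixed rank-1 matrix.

Lower bound: in the mode-2 unfolding of T (rows indexed by j, columns by (i,k)) the 2×2 minor on rows j ∈ {0, 1}, columns (i,k) ∈ {(0,0), (0,1)} is det [[4, -35], [4, 19]] = 216 ≠ 0, so that unfolding has rank ≥ 2 and hence rank(T) ≥ 2 (CP rank is at least every unfolding rank, though it can be larger).
Upper bound: with S_k = T[:,:,k], the two rank-1 terms a₁b₁ᵀ, a₂b₂ᵀ are the rank-1 members of the pencil x·S₀ + y·S₁.
det(x·S₀ + y·S₁) is −180·xy + 360·y² = (-180)·(x − 2·y)(y), vanishing at (x:y) = (2:1) and (1:0).
M₁ = 2·S₀ + S₁ = [[-27, 27], [9, -9]] = (-9)·[3, -1][1, -1]ᵀ and M₂ = S₀ = [[4, 4], [2, 2]] = 2·[2, 1][1, 1]ᵀ, so take a₁ = [3, -1], b₁ = [1, -1], a₂ = [2, 1], b₂ = [1, 1].
Each slice is an integer combination of E₁ = a₁b₁ᵀ and E₂ = a₂b₂ᵀ: S₀ = 2·E₂, S₁ = −9·E₁ − 4·E₂; reading off coefficients, c₁ = [0, -9] and c₂ = [2, -4].
Hence T = [3, -1] ⊗ [1, -1] ⊗ [0, -9] + [2, 1] ⊗ [1, 1] ⊗ [2, -4], so rank(T) ≤ 2.
These bounds meet, so rank(T) = 2.

2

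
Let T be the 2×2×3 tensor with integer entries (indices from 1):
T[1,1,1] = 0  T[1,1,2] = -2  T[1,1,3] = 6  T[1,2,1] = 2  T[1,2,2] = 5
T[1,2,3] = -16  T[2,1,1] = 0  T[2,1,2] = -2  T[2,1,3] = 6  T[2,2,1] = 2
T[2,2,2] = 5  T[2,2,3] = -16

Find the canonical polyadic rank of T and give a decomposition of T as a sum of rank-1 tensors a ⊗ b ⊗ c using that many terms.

Lower bound: the mode-2 unfolding of T (rows indexed by j, columns by (i,k) = (1,1), (1,2), (1,3), (2,1), (2,2), (2,3)) is [[0, -2, 6, 0, -2, 6], [2, 5, -16, 2, 5, -16]].
There the 2×2 minor on rows j ∈ {1, 2}, columns (i,k) ∈ {(1,1), (1,2)} is det [[0, -2], [2, 5]] = 4 ≠ 0, so this unfolding has rank ≥ 2; CP rank is at least every unfolding rank, so rank(T) ≥ 2. (This is only a lower bound: in general the CP rank may exceed every unfolding rank, so we still need to exhibit 2 rank-1 terms summing to T.)
Upper bound — finding two terms. Every mode-1 slice of T is a multiple of one matrix: T[i,:,:] = a[i]·M with a = [1, 1] and M = [[0, -2, 6], [2, 5, -16]] (rows indexed by j, columns by k). So it suffices to write M as a sum of two rank-1 matrices.
Splitting M by its rows (j = 1, 2), M = [1, 0][0, -2, 6]ᵀ + [0, 1][2, 5, -16]ᵀ.
Hence T = [1, 1] ⊗ [1, 0] ⊗ [0, -2, 6] + [1, 1] ⊗ [0, 1] ⊗ [2, 5, -16], so rank(T) ≤ 2.
These bounds meet, so rank(T) = 2.

rank(T) = 2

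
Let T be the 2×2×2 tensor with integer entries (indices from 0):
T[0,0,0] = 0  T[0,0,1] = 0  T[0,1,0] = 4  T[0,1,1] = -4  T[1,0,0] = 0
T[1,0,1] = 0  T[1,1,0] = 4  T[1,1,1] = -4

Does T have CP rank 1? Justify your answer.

If T = a ⊗ b ⊗ c then every fibre of T is a multiple of the corresponding factor, so read the factors off the fibres through the nonzero entry T[0,1,0] = 4.
The mode-1 fibre T[:,1,0] = [4, 4] gives a = [1, 1] (primitive direction); the mode-2 fibre T[0,:,0] = [0, 4] gives b = [0, 1]; then c[k] = T[0,1,k] / (a[0]·b[1]) = [4, -4] / 1 = [4, -4].
Expanding [1, 1] ⊗ [0, 1] ⊗ [4, -4] reproduces all 8 entries of T, so T = [1, 1] ⊗ [0, 1] ⊗ [4, -4] and rank(T) ≤ 1.
Equivalently every frontal slice T[:,:,k] is c[k] times the rank-1 matrix [1, 1] ⊗ [0, 1]. So T has rank 1 (it is nonzero).

Yes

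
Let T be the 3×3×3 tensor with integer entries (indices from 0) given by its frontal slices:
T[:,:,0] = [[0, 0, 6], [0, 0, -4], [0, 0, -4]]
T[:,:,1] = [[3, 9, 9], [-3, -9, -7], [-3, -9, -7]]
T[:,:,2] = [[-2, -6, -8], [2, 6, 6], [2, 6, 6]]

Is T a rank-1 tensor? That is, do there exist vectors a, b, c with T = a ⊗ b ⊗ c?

No

The mode-2 unfolding of T (rows indexed by j, columns by (i,k) = (0,0), (0,1), (0,2), (1,0), (1,1), (1,2), (2,0), (2,1), (2,2)) is [[0, 3, -2, 0, -3, 2, 0, -3, 2], [0, 9, -6, 0, -9, 6, 0, -9, 6], [6, 9, -8, -4, -7, 6, -4, -7, 6]].
There the 2×2 minor on rows j ∈ {0, 2}, columns (i,k) ∈ {(0,0), (0,1)} is det [[0, 3], [6, 9]] = -18 ≠ 0, so this unfolding has rank ≥ 2; CP rank is at least every unfolding rank, so rank(T) ≥ 2.
In particular rank(T) ≥ 2 > 1, so T is not rank-1.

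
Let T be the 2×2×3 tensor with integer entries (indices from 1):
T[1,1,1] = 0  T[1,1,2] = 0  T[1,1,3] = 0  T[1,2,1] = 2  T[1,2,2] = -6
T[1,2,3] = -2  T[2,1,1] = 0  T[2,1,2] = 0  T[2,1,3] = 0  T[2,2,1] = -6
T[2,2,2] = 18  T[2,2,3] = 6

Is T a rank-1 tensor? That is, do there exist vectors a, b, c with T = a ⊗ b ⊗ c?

If T = a ⊗ b ⊗ c then every fibre of T is a multiple of the corresponding factor, so read the factors off the fibres through the nonzero entry T[1,2,1] = 2.
The mode-1 fibre T[:,2,1] = [2, -6] gives a = [1, -3] (primitive direction); the mode-2 fibre T[1,:,1] = [0, 2] gives b = [0, 1]; then c[k] = T[1,2,k] / (a[1]·b[2]) = [2, -6, -2] / 1 = [2, -6, -2].
Expanding [1, -3] ⊗ [0, 1] ⊗ [2, -6, -2] reproduces all 12 entries of T, so T = [1, -3] ⊗ [0, 1] ⊗ [2, -6, -2] and rank(T) ≤ 1.
Equivalently every frontal slice T[:,:,k] is c[k] times the rank-1 matrix [1, -3] ⊗ [0, 1]. So T has rank 1 (it is nonzero).

Yes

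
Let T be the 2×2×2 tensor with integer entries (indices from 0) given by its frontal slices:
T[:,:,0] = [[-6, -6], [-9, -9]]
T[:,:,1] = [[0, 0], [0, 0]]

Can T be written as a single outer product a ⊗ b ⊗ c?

If T = a ⊗ b ⊗ c then every fibre of T is a multiple of the corresponding factor, so read the factors off the fibres through the nonzero entry T[0,0,0] = -6.
The mode-1 fibre T[:,0,0] = [-6, -9] gives a = [2, 3] (primitive direction); the mode-2 fibre T[0,:,0] = [-6, -6] gives b = [1, 1]; then c[k] = T[0,0,k] / (a[0]·b[0]) = [-6, 0] / 2 = [-3, 0].
Expanding [2, 3] ⊗ [1, 1] ⊗ [-3, 0] reproduces all 8 entries of T, so T = [2, 3] ⊗ [1, 1] ⊗ [-3, 0] and rank(T) ≤ 1.
Equivalently every frontal slice T[:,:,k] is c[k] times the rank-1 matrix [2, 3] ⊗ [1, 1]. So T has rank 1 (it is nonzero).

Yes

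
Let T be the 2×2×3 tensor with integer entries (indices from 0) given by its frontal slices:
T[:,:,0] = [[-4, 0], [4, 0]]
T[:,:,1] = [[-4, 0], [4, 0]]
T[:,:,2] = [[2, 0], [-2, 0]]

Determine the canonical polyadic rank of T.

Lower bound: T ≠ 0 (e.g. T[0,0,0] = -4), so rank(T) ≥ 1.
Upper bound: if T = a ⊗ b ⊗ c then every fibre of T is a multiple of the corresponding factor, so read the factors off the fibres through the nonzero entry T[0,0,0] = -4.
The mode-1 fibre T[:,0,0] = [-4, 4] gives a = [1, -1] (primitive direction); the mode-2 fibre T[0,:,0] = [-4, 0] gives b = [1, 0]; then c[k] = T[0,0,k] / (a[0]·b[0]) = [-4, -4, 2] / 1 = [-4, -4, 2].
Expanding [1, -1] ⊗ [1, 0] ⊗ [-4, -4, 2] reproduces all 12 entries of T, so T = [1, -1] ⊗ [1, 0] ⊗ [-4, -4, 2] and rank(T) ≤ 1.
These bounds meet, so rank(T) = 1.

1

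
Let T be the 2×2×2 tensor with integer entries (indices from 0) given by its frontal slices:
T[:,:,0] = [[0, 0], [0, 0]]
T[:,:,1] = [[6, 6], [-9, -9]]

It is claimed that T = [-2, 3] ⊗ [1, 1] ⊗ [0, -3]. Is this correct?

Reconstruct entrywise from the claimed factors. For example, T[1,0,1] = -9 and Σₗ aₗ[1]bₗ[0]cₗ[1] = (3)·(1)·(-3) = -9; checking all 8 entries, every one matches. The claim holds.

Yes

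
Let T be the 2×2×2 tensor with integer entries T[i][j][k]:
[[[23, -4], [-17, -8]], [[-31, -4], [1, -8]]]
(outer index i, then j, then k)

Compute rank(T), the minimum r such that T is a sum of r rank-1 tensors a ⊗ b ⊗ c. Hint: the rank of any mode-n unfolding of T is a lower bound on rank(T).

Lower bound: the mode-1 unfolding of T (rows indexed by i, columns by (j,k) = (0,0), (0,1), (1,0), (1,1)) is [[23, -4, -17, -8], [-31, -4, 1, -8]].
There the 2×2 minor on rows i ∈ {0, 1}, columns (j,k) ∈ {(0,0), (0,1)} is det [[23, -4], [-31, -4]] = -216 ≠ 0, so this unfolding has rank ≥ 2; CP rank is at least every unfolding rank, so rank(T) ≥ 2. (This is only a lower bound: in general the CP rank may exceed every unfolding rank, so we still need to exhibit 2 rank-1 terms summing to T.)
Upper bound — finding two terms. Write S_k = T[:,:,k] for the frontal slices: S₀ = [[23, -17], [-31, 1]], S₁ = [[-4, -8], [-4, -8]].
If T = a₁ ⊗ b₁ ⊗ c₁ + a₂ ⊗ b₂ ⊗ c₂ then each S_k = c₁[k]·a₁b₁ᵀ + c₂[k]·a₂b₂ᵀ. S₀ and S₁ are linearly independent, so a₁b₁ᵀ and a₂b₂ᵀ must span the same plane of matrices: they are the rank-1 matrices of the form x·S₀ + y·S₁.
det(x·S₀ + y·S₁) is −504·x² − 504·xy = (-504)·(x + y)(x), vanishing at (x:y) = (1:-1) and (0:1).
M₁ = S₀ − S₁ = [[27, -9], [-27, 9]] = 9·(1, -1)(3, -1)ᵀ and M₂ = S₁ = [[-4, -8], [-4, -8]] = (-4)·(1, 1)(1, 2)ᵀ, so take a₁ = (1, -1), b₁ = (3, -1), a₂ = (1, 1), b₂ = (1, 2).
Each slice is an integer combination of E₁ = a₁b₁ᵀ and E₂ = a₂b₂ᵀ: S₀ = 9·E₁ − 4·E₂, S₁ = −4·E₂; reading off coefficients, c₁ = (9, 0) and c₂ = (-4, -4).
Hence T = (1, -1) ⊗ (3, -1) ⊗ (9, 0) + (1, 1) ⊗ (1, 2) ⊗ (-4, -4), so rank(T) ≤ 2.
These bounds meet, so rank(T) = 2.

2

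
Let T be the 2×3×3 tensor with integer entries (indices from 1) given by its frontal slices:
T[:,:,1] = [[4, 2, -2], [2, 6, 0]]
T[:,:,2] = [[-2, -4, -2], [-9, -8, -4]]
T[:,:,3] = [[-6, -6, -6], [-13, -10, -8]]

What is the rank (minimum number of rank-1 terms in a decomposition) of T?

Lower bound: the mode-3 unfolding of T (rows indexed by k, columns by (i,j) = (1,1), (1,2), (1,3), (2,1), (2,2), (2,3)) is [[4, 2, -2, 2, 6, 0], [-2, -4, -2, -9, -8, -4], [-6, -6, -6, -13, -10, -8]].
There the 3×3 minor on rows k ∈ {1, 2, 3}, columns (i,j) ∈ {(1,1), (1,2), (1,3)} is det [[4, 2, -2], [-2, -4, -2], [-6, -6, -6]] = 72 ≠ 0, so this unfolding has rank ≥ 3; CP rank is at least every unfolding rank, so rank(T) ≥ 3. (Flattening ranks never certify an upper bound on CP rank; for that we must actually write T with 3 rank-1 terms.)
Upper bound: T is a sum of 3 rank-1 terms, T = (1, 1) ∘ (2, 1, 2) ∘ (-2, 0, -2) + (1, 2) ∘ (2, 2, 1) ∘ (2, -2, -2) + (2, -1) ∘ (1, 0, 0) ∘ (2, 1, 1) (written with every a and b primitive with positive leading entry and the scale carried by c; CP decompositions are not unique, and this one is verified by expanding entrywise), so rank(T) ≤ 3.
These bounds meet, so rank(T) = 3.
Check entry T[1,1,2] = -2: (1)·(2)·(0) + (1)·(2)·(-2) + (2)·(1)·(1) = -2.

3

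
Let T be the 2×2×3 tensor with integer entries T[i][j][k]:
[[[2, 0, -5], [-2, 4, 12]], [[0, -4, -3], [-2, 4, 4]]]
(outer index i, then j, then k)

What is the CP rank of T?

3

Lower bound: the mode-3 unfolding of T (rows indexed by k, columns by (i,j) = (0,0), (0,1), (1,0), (1,1)) is [[2, -2, 0, -2], [0, 4, -4, 4], [-5, 12, -3, 4]].
There the 3×3 minor on rows k ∈ {0, 1, 2}, columns (i,j) ∈ {(0,0), (0,1), (1,0)} is det [[2, -2, 0], [0, 4, -4], [-5, 12, -3]] = 32 ≠ 0, so this unfolding has rank ≥ 3; CP rank is at least every unfolding rank, so rank(T) ≥ 3. (This is only a lower bound: in general the CP rank may exceed every unfolding rank, so we still need to exhibit 3 rank-1 terms summing to T.)
Upper bound: T is a sum of 3 rank-1 terms, T = (1, -1) ⊗ (1, 0) ⊗ (1, 2, 1) + (1, 0) ⊗ (1, -2) ⊗ (0, 0, -4) + (1, 1) ⊗ (1, -2) ⊗ (1, -2, -2) (one valid choice — decompositions are not unique — normalised so each a, b is primitive with positive first nonzero entry; check it by expanding all entries), so rank(T) ≤ 3.
These bounds meet, so rank(T) = 3.
Check entry T[1,1,1] = 4: (-1)·(0)·(2) + (0)·(-2)·(0) + (1)·(-2)·(-2) = 4.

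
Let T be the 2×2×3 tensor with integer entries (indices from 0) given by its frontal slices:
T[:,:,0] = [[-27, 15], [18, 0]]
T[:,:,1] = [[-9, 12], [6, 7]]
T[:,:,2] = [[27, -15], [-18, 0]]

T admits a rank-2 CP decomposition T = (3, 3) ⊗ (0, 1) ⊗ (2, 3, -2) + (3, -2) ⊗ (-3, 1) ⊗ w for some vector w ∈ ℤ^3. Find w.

Subtract the known terms from T to get the rank-1 residual R = (3, -2) ⊗ (-3, 1) ⊗ w, so R[i,j,k] = a[i]·b[j]·w[k]. Pick indices with nonzero a[0]·b[0] = (3)·(-3) = -9. Only the fibre through (0,0,·) is needed: R[0,0,:] = T[0,0,:] − Σₗ aₗ[0]bₗ[0]cₗ = [-27, -9, 27] − (3)·(0)·(2, 3, -2) = [-27, -9, 27]. Then w[k] = R[0,0,k] / -9 for each k, giving w = [-27, -9, 27] / -9 = (3, 1, -3).

w = (3, 1, -3)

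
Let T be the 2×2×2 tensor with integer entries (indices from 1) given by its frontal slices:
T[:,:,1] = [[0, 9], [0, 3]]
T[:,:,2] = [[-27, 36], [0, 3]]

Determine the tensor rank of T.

2

Lower bound: the mode-1 unfolding of T (rows indexed by i, columns by (j,k) = (1,1), (1,2), (2,1), (2,2)) is [[0, -27, 9, 36], [0, 0, 3, 3]].
There the 2×2 minor on rows i ∈ {1, 2}, columns (j,k) ∈ {(1,2), (2,1)} is det [[-27, 9], [0, 3]] = -81 ≠ 0, so this unfolding has rank ≥ 2; CP rank is at least every unfolding rank, so rank(T) ≥ 2. (Flattening ranks never certify an upper bound on CP rank; for that we must actually write T with 2 rank-1 terms.)
Upper bound — finding two terms. Write S_k = T[:,:,k] for the frontal slices: S₁ = [[0, 9], [0, 3]], S₂ = [[-27, 36], [0, 3]].
If T = a₁ ⊗ b₁ ⊗ c₁ + a₂ ⊗ b₂ ⊗ c₂ then each S_k = c₁[k]·a₁b₁ᵀ + c₂[k]·a₂b₂ᵀ. S₁ and S₂ are linearly independent, so a₁b₁ᵀ and a₂b₂ᵀ must span the same plane of matrices: they are the rank-1 matrices of the form x·S₁ + y·S₂.
det(x·S₁ + y·S₂) is −81·xy − 81·y² = (-81)·(y)(x + y), vanishing at (x:y) = (1:0) and (1:-1).
M₁ = S₁ = [[0, 9], [0, 3]] = 3·[3, 1][0, 1]ᵀ and M₂ = S₁ − S₂ = [[27, -27], [0, 0]] = 27·[1, 0][1, -1]ᵀ, so take a₁ = [3, 1], b₁ = [0, 1], a₂ = [1, 0], b₂ = [1, -1].
Each slice is an integer combination of E₁ = a₁b₁ᵀ and E₂ = a₂b₂ᵀ: S₁ = 3·E₁, S₂ = 3·E₁ − 27·E₂; reading off coefficients, c₁ = [3, 3] and c₂ = [0, -27].
Hence T = [3, 1] ⊗ [0, 1] ⊗ [3, 3] + [1, 0] ⊗ [1, -1] ⊗ [0, -27], so rank(T) ≤ 2.
These bounds meet, so rank(T) = 2.
Check entry T[2,2,1] = 3: (1)·(1)·(3) + (0)·(-1)·(0) = 3.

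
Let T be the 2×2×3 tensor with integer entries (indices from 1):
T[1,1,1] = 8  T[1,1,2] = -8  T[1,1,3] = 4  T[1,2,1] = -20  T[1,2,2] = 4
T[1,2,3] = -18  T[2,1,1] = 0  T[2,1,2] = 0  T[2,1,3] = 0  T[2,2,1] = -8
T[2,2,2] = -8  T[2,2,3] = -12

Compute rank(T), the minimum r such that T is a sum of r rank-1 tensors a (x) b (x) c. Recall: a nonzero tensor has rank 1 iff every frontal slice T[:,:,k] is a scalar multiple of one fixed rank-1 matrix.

2

Lower bound: the mode-3 unfolding of T (rows indexed by k, columns by (i,j) = (1,1), (1,2), (2,1), (2,2)) is [[8, -20, 0, -8], [-8, 4, 0, -8], [4, -18, 0, -12]].
There the 2×2 minor on rows k ∈ {1, 2}, columns (i,j) ∈ {(1,1), (1,2)} is det [[8, -20], [-8, 4]] = -128 ≠ 0, so this unfolding has rank ≥ 2; CP rank is at least every unfolding rank, so rank(T) ≥ 2. (Flattening ranks never certify an upper bound on CP rank; for that we must actually write T with 2 rank-1 terms.)
Upper bound — finding two terms. Write S_k = T[:,:,k] for the frontal slices: S₁ = [[8, -20], [0, -8]], S₂ = [[-8, 4], [0, -8]], S₃ = [[4, -18], [0, -12]].
If T = a₁ (x) b₁ (x) c₁ + a₂ (x) b₂ (x) c₂ then each S_k = c₁[k]·a₁b₁ᵀ + c₂[k]·a₂b₂ᵀ. S₁ and S₂ are linearly independent, so a₁b₁ᵀ and a₂b₂ᵀ must span the same plane of matrices: they are the rank-1 matrices of the form x·S₁ + y·S₂.
det(x·S₁ + y·S₂) is −64·x² + 64·y² = (-64)·(x − y)(x + y), vanishing at (x:y) = (1:1) and (1:-1).
M₁ = S₁ + S₂ = [[0, -16], [0, -16]] = (-16)·(1, 1)(0, 1)ᵀ and M₂ = S₁ − S₂ = [[16, -24], [0, 0]] = 8·(1, 0)(2, -3)ᵀ, so take a₁ = (1, 1), b₁ = (0, 1), a₂ = (1, 0), b₂ = (2, -3).
Each slice is an integer combination of E₁ = a₁b₁ᵀ and E₂ = a₂b₂ᵀ: S₁ = −8·E₁ + 4·E₂, S₂ = −8·E₁ − 4·E₂, S₃ = −12·E₁ + 2·E₂; reading off coefficients, c₁ = (-8, -8, -12) and c₂ = (4, -4, 2).
Hence T = (1, 1) (x) (0, 1) (x) (-8, -8, -12) + (1, 0) (x) (2, -3) (x) (4, -4, 2), so rank(T) ≤ 2.
These bounds meet, so rank(T) = 2.
Check entry T[2,2,3] = -12: (1)·(1)·(-12) + (0)·(-3)·(2) = -12.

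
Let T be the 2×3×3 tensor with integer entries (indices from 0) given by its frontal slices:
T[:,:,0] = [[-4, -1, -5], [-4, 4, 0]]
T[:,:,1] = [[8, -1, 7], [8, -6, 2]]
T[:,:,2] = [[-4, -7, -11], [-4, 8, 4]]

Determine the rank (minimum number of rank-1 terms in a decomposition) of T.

Lower bound: the mode-1 unfolding of T (rows indexed by i, columns by (j,k) = (0,0), (0,1), (0,2), (1,0), (1,1), (1,2), (2,0), (2,1), (2,2)) is [[-4, 8, -4, -1, -1, -7, -5, 7, -11], [-4, 8, -4, 4, -6, 8, 0, 2, 4]].
There the 2×2 minor on rows i ∈ {0, 1}, columns (j,k) ∈ {(0,0), (1,0)} is det [[-4, -1], [-4, 4]] = -20 ≠ 0, so this unfolding has rank ≥ 2; CP rank is at least every unfolding rank, so rank(T) ≥ 2. (Unfolding ranks only ever bound the CP rank from below — rank(T) can be strictly larger than all of them — so the matching upper bound has to come from an explicit 2-term decomposition.)
Upper bound — finding two terms. Write S_k = T[:,:,k] for the frontal slices: S₀ = [[-4, -1, -5], [-4, 4, 0]], S₁ = [[8, -1, 7], [8, -6, 2]], S₂ = [[-4, -7, -11], [-4, 8, 4]].
If T = a₁ (x) b₁ (x) c₁ + a₂ (x) b₂ (x) c₂ then each S_k = c₁[k]·a₁b₁ᵀ + c₂[k]·a₂b₂ᵀ. S₀ and S₁ are linearly independent, so a₁b₁ᵀ and a₂b₂ᵀ must span the same plane of matrices: they are the rank-1 matrices of the form x·S₀ + y·S₁.
The 2×2 minor of x·S₀ + y·S₁ on rows {0,1}, columns {0,1} is −20·x² + 60·xy − 40·y² = (-20)·(x − 2·y)(x − y), vanishing at (x:y) = (2:1) and (1:1).
M₁ = 2·S₀ + S₁ = [[0, -3, -3], [0, 2, 2]] = −(3, -2)(0, 1, 1)ᵀ and M₂ = S₀ + S₁ = [[4, -2, 2], [4, -2, 2]] = 2·(1, 1)(2, -1, 1)ᵀ, so take a₁ = (3, -2), b₁ = (0, 1, 1), a₂ = (1, 1), b₂ = (2, -1, 1).
Each slice is an integer combination of E₁ = a₁b₁ᵀ and E₂ = a₂b₂ᵀ: S₀ = −E₁ − 2·E₂, S₁ = E₁ + 4·E₂, S₂ = −3·E₁ − 2·E₂; reading off coefficients, c₁ = (-1, 1, -3) and c₂ = (-2, 4, -2).
Hence T = (3, -2) (x) (0, 1, 1) (x) (-1, 1, -3) + (1, 1) (x) (2, -1, 1) (x) (-2, 4, -2), so rank(T) ≤ 2.
These bounds meet, so rank(T) = 2.
Check entry T[0,2,0] = -5: (3)·(1)·(-1) + (1)·(1)·(-2) = -5.

2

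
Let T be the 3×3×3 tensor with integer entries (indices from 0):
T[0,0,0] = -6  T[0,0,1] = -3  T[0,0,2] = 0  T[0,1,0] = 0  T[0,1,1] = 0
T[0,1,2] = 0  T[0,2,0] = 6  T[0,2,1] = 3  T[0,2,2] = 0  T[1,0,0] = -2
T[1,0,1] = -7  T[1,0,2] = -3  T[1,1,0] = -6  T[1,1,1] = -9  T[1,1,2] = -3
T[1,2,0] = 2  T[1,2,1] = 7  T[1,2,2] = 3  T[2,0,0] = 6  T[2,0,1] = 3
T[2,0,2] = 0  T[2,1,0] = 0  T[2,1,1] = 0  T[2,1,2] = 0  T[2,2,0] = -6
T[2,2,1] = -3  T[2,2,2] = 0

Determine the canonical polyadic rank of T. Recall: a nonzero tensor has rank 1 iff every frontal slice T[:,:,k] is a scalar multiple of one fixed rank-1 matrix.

2

Lower bound: the mode-1 unfolding of T (rows indexed by i, columns by (j,k) = (0,0), (0,1), (0,2), (1,0), (1,1), (1,2), (2,0), (2,1), (2,2)) is [[-6, -3, 0, 0, 0, 0, 6, 3, 0], [-2, -7, -3, -6, -9, -3, 2, 7, 3], [6, 3, 0, 0, 0, 0, -6, -3, 0]].
There the 2×2 minor on rows i ∈ {0, 1}, columns (j,k) ∈ {(0,0), (0,1)} is det [[-6, -3], [-2, -7]] = 36 ≠ 0, so this unfolding has rank ≥ 2; CP rank is at least every unfolding rank, so rank(T) ≥ 2. (Unfolding ranks only ever bound the CP rank from below — rank(T) can be strictly larger than all of them — so the matching upper bound has to come from an explicit 2-term decomposition.)
Upper bound — finding two terms. Write S_k = T[:,:,k] for the frontal slices: S₀ = [[-6, 0, 6], [-2, -6, 2], [6, 0, -6]], S₁ = [[-3, 0, 3], [-7, -9, 7], [3, 0, -3]], S₂ = [[0, 0, 0], [-3, -3, 3], [0, 0, 0]].
If T = a₁ ⊗ b₁ ⊗ c₁ + a₂ ⊗ b₂ ⊗ c₂ then each S_k = c₁[k]·a₁b₁ᵀ + c₂[k]·a₂b₂ᵀ. S₀ and S₁ are linearly independent, so a₁b₁ᵀ and a₂b₂ᵀ must span the same plane of matrices: they are the rank-1 matrices of the form x·S₀ + y·S₁.
The 2×2 minor of x·S₀ + y·S₁ on rows {0,1}, columns {0,1} is 36·x² + 72·xy + 27·y² = 9·(2·x + 3·y)(2·x + y), vanishing at (x:y) = (3:-2) and (1:-2).
M₁ = 3·S₀ − 2·S₁ = [[-12, 0, 12], [8, 0, -8], [12, 0, -12]] = (-4)·(3, -2, -3)(1, 0, -1)ᵀ and M₂ = S₀ − 2·S₁ = [[0, 0, 0], [12, 12, -12], [0, 0, 0]] = 12·(0, 1, 0)(1, 1, -1)ᵀ, so take a₁ = (3, -2, -3), b₁ = (1, 0, -1), a₂ = (0, 1, 0), b₂ = (1, 1, -1).
Each slice is an integer combination of E₁ = a₁b₁ᵀ and E₂ = a₂b₂ᵀ: S₀ = −2·E₁ − 6·E₂, S₁ = −E₁ − 9·E₂, S₂ = −3·E₂; reading off coefficients, c₁ = (-2, -1, 0) and c₂ = (-6, -9, -3).
Hence T = (3, -2, -3) ⊗ (1, 0, -1) ⊗ (-2, -1, 0) + (0, 1, 0) ⊗ (1, 1, -1) ⊗ (-6, -9, -3), so rank(T) ≤ 2.
These bounds meet, so rank(T) = 2.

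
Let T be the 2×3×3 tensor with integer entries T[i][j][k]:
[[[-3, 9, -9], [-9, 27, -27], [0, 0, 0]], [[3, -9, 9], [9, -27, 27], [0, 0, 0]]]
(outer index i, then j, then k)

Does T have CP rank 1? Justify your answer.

The mode-1 fibre T[:,0,0] = [-3, 3] gives a = [1, -1] (primitive direction); the mode-2 fibre T[0,:,0] = [-3, -9, 0] gives b = [1, 3, 0]; then c[k] = T[0,0,k] / (a[0]·b[0]) = [-3, 9, -9] / 1 = [-3, 9, -9].
Expanding [1, -1] ⊗ [1, 3, 0] ⊗ [-3, 9, -9] reproduces all 18 entries of T, so T = [1, -1] ⊗ [1, 3, 0] ⊗ [-3, 9, -9] and rank(T) ≤ 1.
Equivalently every frontal slice T[:,:,k] is c[k] times the rank-1 matrix [1, -1] ⊗ [1, 3, 0]. So T has rank 1 (it is nonzero).

Yes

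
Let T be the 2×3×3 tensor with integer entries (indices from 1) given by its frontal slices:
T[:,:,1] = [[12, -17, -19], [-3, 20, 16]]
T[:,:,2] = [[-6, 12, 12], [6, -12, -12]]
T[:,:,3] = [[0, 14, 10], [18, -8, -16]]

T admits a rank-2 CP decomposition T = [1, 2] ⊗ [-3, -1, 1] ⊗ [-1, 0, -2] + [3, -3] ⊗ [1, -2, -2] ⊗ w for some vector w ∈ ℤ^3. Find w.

w = [3, -2, -2]

Subtract the known terms from T to get the rank-1 residual R = [3, -3] ⊗ [1, -2, -2] ⊗ w, so R[i,j,k] = a[i]·b[j]·w[k]. Pick indices with nonzero a[1]·b[1] = (3)·(1) = 3. Only the fibre through (1,1,·) is needed: R[1,1,:] = T[1,1,:] − Σₗ aₗ[1]bₗ[1]cₗ = [12, -6, 0] − (1)·(-3)·[-1, 0, -2] = [9, -6, -6]. Then w[k] = R[1,1,k] / 3 for each k, giving w = [9, -6, -6] / 3 = [3, -2, -2].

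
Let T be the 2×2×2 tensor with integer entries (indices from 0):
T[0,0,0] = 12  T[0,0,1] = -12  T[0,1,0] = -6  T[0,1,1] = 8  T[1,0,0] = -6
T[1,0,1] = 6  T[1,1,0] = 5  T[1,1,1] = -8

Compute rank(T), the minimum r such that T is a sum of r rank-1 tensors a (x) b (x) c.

Lower bound: the mode-2 unfolding of T (rows indexed by j, columns by (i,k) = (0,0), (0,1), (1,0), (1,1)) is [[12, -12, -6, 6], [-6, 8, 5, -8]].
There the 2×2 minor on rows j ∈ {0, 1}, columns (i,k) ∈ {(0,0), (0,1)} is det [[12, -12], [-6, 8]] = 24 ≠ 0, so this unfolding has rank ≥ 2; CP rank is at least every unfolding rank, so rank(T) ≥ 2. (This is only a lower bound: in general the CP rank may exceed every unfolding rank, so we still need to exhibit 2 rank-1 terms summing to T.)
Upper bound — finding two terms. Write S_k = T[:,:,k] for the frontal slices: S₀ = [[12, -6], [-6, 5]], S₁ = [[-12, 8], [6, -8]].
If T = a₁ (x) b₁ (x) c₁ + a₂ (x) b₂ (x) c₂ then each S_k = c₁[k]·a₁b₁ᵀ + c₂[k]·a₂b₂ᵀ. S₀ and S₁ are linearly independent, so a₁b₁ᵀ and a₂b₂ᵀ must span the same plane of matrices: they are the rank-1 matrices of the form x·S₀ + y·S₁.
det(x·S₀ + y·S₁) is 24·x² − 72·xy + 48·y² = 24·(x − 2·y)(x − y), vanishing at (x:y) = (2:1) and (1:1).
M₁ = 2·S₀ + S₁ = [[12, -4], [-6, 2]] = 2·[2, -1][3, -1]ᵀ and M₂ = S₀ + S₁ = [[0, 2], [0, -3]] = [2, -3][0, 1]ᵀ, so take a₁ = [2, -1], b₁ = [3, -1], a₂ = [2, -3], b₂ = [0, 1].
Each slice is an integer combination of E₁ = a₁b₁ᵀ and E₂ = a₂b₂ᵀ: S₀ = 2·E₁ − E₂, S₁ = −2·E₁ + 2·E₂; reading off coefficients, c₁ = [2, -2] and c₂ = [-1, 2].
Hence T = [2, -1] (x) [3, -1] (x) [2, -2] + [2, -3] (x) [0, 1] (x) [-1, 2], so rank(T) ≤ 2.
These bounds meet, so rank(T) = 2.
Check entry T[0,0,1] = -12: (2)·(3)·(-2) + (2)·(0)·(2) = -12.

2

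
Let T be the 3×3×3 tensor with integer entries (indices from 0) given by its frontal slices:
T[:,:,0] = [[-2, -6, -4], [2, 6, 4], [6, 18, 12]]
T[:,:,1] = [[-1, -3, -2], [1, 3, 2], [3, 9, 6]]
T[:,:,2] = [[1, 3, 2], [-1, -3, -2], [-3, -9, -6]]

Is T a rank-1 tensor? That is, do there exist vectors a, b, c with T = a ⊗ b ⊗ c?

If T = a ⊗ b ⊗ c then every fibre of T is a multiple of the corresponding factor, so read the factors off the fibres through the nonzero entry T[0,0,0] = -2.
The mode-1 fibre T[:,0,0] = [-2, 2, 6] gives a = [1, -1, -3] (primitive direction); the mode-2 fibre T[0,:,0] = [-2, -6, -4] gives b = [1, 3, 2]; then c[k] = T[0,0,k] / (a[0]·b[0]) = [-2, -1, 1] / 1 = [-2, -1, 1].
Expanding [1, -1, -3] ⊗ [1, 3, 2] ⊗ [-2, -1, 1] reproduces all 27 entries of T, so T = [1, -1, -3] ⊗ [1, 3, 2] ⊗ [-2, -1, 1] and rank(T) ≤ 1.
Equivalently every frontal slice T[:,:,k] is c[k] times the rank-1 matrix [1, -1, -3] ⊗ [1, 3, 2]. So T has rank 1 (it is nonzero).

Yes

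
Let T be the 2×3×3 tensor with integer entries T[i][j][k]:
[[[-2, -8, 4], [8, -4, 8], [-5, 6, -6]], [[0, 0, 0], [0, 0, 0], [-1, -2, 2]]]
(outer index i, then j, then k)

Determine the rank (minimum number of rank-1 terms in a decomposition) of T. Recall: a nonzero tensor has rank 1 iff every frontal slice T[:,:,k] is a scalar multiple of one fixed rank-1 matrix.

Lower bound: the mode-3 unfolding of T (rows indexed by k, columns by (i,j) = (0,0), (0,1), (0,2), (1,0), (1,1), (1,2)) is [[-2, 8, -5, 0, 0, -1], [-8, -4, 6, 0, 0, -2], [4, 8, -6, 0, 0, 2]].
There the 3×3 minor on rows k ∈ {0, 1, 2}, columns (i,j) ∈ {(0,0), (0,1), (0,2)} is det [[-2, 8, -5], [-8, -4, 6], [4, 8, -6]] = 96 ≠ 0, so this unfolding has rank ≥ 3; CP rank is at least every unfolding rank, so rank(T) ≥ 3. (Flattening ranks never certify an upper bound on CP rank; for that we must actually write T with 3 rank-1 terms.)
Upper bound: T is a sum of 3 rank-1 terms, T = (1, 0) (x) (1, -1, 0) (x) (-4, -4, 0) + (1, 0) (x) (1, 2, -2) (x) (2, -4, 4) + (1, 1) (x) (0, 0, 1) (x) (-1, -2, 2) (written with every a and b primitive with positive leading entry and the scale carried by c; CP decompositions are not unique, and this one is verified by expanding entrywise), so rank(T) ≤ 3.
These bounds meet, so rank(T) = 3.

3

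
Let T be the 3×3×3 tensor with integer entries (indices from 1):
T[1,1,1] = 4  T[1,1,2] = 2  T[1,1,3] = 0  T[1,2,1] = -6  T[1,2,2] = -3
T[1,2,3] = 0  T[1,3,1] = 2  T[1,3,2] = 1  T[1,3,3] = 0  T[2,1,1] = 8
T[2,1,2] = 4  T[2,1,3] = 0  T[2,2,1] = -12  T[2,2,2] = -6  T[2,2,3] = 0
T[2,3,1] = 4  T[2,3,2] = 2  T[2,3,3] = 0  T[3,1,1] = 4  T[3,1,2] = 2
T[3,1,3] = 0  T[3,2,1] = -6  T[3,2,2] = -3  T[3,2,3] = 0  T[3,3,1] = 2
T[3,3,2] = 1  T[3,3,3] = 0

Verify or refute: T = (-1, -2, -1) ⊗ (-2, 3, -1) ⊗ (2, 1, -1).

Reconstruct entry (1,1,3) from the claimed factors: Σₗ aₗ[1]bₗ[1]cₗ[3] = (-1)·(-2)·(-1) = -2, but T[1,1,3] = 0. The claim is false.

No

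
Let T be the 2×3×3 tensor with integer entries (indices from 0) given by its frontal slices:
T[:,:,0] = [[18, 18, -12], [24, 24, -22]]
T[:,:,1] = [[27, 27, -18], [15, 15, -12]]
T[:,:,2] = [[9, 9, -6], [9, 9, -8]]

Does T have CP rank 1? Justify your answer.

The mode-2 unfolding of T (rows indexed by j, columns by (i,k) = (0,0), (0,1), (0,2), (1,0), (1,1), (1,2)) is [[18, 27, 9, 24, 15, 9], [18, 27, 9, 24, 15, 9], [-12, -18, -6, -22, -12, -8]].
There the 2×2 minor on rows j ∈ {0, 2}, columns (i,k) ∈ {(0,0), (1,0)} is det [[18, 24], [-12, -22]] = -108 ≠ 0, so this unfolding has rank ≥ 2; CP rank is at least every unfolding rank, so rank(T) ≥ 2.
In particular rank(T) ≥ 2 > 1, so T is not rank-1.

No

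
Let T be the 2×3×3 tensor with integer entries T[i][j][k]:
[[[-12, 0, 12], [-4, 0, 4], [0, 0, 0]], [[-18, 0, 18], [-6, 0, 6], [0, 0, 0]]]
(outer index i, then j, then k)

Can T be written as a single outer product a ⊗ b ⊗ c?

Yes

If T = a ⊗ b ⊗ c then every fibre of T is a multiple of the corresponding factor, so read the factors off the fibres through the nonzero entry T[0,0,0] = -12.
The mode-1 fibre T[:,0,0] = [-12, -18] gives a = [2, 3] (primitive direction); the mode-2 fibre T[0,:,0] = [-12, -4, 0] gives b = [3, 1, 0]; then c[k] = T[0,0,k] / (a[0]·b[0]) = [-12, 0, 12] / 6 = [-2, 0, 2].
Expanding [2, 3] ⊗ [3, 1, 0] ⊗ [-2, 0, 2] reproduces all 18 entries of T, so T = [2, 3] ⊗ [3, 1, 0] ⊗ [-2, 0, 2] and rank(T) ≤ 1.
Equivalently every frontal slice T[:,:,k] is c[k] times the rank-1 matrix [2, 3] ⊗ [3, 1, 0]. So T has rank 1 (it is nonzero).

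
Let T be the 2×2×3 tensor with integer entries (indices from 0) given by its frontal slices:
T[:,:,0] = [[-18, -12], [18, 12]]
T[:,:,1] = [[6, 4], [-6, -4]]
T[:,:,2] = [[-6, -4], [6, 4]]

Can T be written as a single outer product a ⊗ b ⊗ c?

If T = a ⊗ b ⊗ c then every fibre of T is a multiple of the corresponding factor, so read the factors off the fibres through the nonzero entry T[0,0,0] = -18.
The mode-1 fibre T[:,0,0] = [-18, 18] gives a = [1, -1] (primitive direction); the mode-2 fibre T[0,:,0] = [-18, -12] gives b = [3, 2]; then c[k] = T[0,0,k] / (a[0]·b[0]) = [-18, 6, -6] / 3 = [-6, 2, -2].
Expanding [1, -1] ⊗ [3, 2] ⊗ [-6, 2, -2] reproduces all 12 entries of T, so T = [1, -1] ⊗ [3, 2] ⊗ [-6, 2, -2] and rank(T) ≤ 1.
Equivalently every frontal slice T[:,:,k] is c[k] times the rank-1 matrix [1, -1] ⊗ [3, 2]. So T has rank 1 (it is nonzero).

Yes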